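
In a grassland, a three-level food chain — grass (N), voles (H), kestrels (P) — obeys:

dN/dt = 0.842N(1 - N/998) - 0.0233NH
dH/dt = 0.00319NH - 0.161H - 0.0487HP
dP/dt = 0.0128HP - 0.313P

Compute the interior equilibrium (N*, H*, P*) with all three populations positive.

From dP/dt = 0: 0.0128H* = 0.313, so H* = 24.5.
From dN/dt = 0: 0.842(1 - N*/998) = 0.0233·24.5, giving N* = 998·(1 - 0.677) = 323.
From dH/dt = 0: 0.00319·323 - 0.161 = 0.0487P*, so P* = 0.868/0.0487 = 17.8.

N* ≈ 323, H* ≈ 24.5, P* ≈ 17.8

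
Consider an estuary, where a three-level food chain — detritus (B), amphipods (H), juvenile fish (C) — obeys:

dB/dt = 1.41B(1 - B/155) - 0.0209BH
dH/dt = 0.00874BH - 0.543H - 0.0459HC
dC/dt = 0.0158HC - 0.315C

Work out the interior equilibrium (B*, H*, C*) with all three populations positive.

From dC/dt = 0: 0.0158H* = 0.315, so H* = 19.9.
From dB/dt = 0: 1.41(1 - B*/155) = 0.0209·19.9, giving B* = 155·(1 - 0.296) = 109.
From dH/dt = 0: 0.00874·109 - 0.543 = 0.0459C*, so C* = 0.411/0.0459 = 8.96.

B* ≈ 109, H* ≈ 19.9, C* ≈ 8.96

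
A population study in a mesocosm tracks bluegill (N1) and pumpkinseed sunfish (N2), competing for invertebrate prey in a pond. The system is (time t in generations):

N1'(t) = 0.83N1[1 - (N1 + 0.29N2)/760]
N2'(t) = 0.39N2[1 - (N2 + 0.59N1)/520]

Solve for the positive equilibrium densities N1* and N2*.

Setting both brackets to zero gives the nullclines N1 + 0.29N2 = 760 and 0.59N1 + N2 = 520.
Substituting N2 = 520 - 0.59N1 into the first: N1(1 - 0.29·0.59) = 760 - 0.29·520.
So N1* = 609/0.829 = 735, and then N2* = 520 - 0.59·735 = 86.4.

N1* ≈ 735, N2* ≈ 86.4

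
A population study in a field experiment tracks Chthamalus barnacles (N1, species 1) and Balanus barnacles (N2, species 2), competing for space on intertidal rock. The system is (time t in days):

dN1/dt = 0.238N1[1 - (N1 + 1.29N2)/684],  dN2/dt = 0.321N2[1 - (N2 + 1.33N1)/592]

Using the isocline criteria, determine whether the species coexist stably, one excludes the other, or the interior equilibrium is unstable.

unstable coexistence (outcome depends on initial conditions)

Compare the nullcline intercepts: K1/α12 = 684/1.29 = 530 < K2 = 592; K2/α21 = 592/1.33 = 445 < K1 = 684.
Since both are reversed, neither can invade when rare; the interior point is a saddle.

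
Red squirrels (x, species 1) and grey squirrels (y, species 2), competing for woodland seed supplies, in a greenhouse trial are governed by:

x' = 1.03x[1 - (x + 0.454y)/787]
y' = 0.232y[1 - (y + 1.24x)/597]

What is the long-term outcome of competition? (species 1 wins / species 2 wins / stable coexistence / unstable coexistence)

Compare the nullcline intercepts: K1/α12 = 787/0.454 = 1730 > K2 = 597; K2/α21 = 597/1.24 = 481 < K1 = 787.
Since the inequalities point opposite ways, species 1 can invade but species 2 cannot.

species 1 excludes species 2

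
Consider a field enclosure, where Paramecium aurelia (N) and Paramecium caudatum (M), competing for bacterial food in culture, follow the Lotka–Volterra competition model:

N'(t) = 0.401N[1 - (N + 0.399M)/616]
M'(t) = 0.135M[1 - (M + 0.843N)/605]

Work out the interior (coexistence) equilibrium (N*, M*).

Setting both brackets to zero gives the nullclines N + 0.399M = 616 and 0.843N + M = 605.
Substituting M = 605 - 0.843N into the first: N(1 - 0.399·0.843) = 616 - 0.399·605.
So N* = 375/0.664 = 564, and then M* = 605 - 0.843·564 = 129.

N* ≈ 564, M* ≈ 129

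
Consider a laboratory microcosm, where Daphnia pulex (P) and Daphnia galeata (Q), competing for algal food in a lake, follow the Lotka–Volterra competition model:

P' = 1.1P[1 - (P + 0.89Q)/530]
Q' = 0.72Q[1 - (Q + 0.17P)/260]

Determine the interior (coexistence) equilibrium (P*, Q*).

P* ≈ 352, Q* ≈ 200

Setting both brackets to zero gives the nullclines P + 0.89Q = 530 and 0.17P + Q = 260.
Substituting Q = 260 - 0.17P into the first: P(1 - 0.89·0.17) = 530 - 0.89·260.
So P* = 299/0.849 = 352, and then Q* = 260 - 0.17·352 = 200.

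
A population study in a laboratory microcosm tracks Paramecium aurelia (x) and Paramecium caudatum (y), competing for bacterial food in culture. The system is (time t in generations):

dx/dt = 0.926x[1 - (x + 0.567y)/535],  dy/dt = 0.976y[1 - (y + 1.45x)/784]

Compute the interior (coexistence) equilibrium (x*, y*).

Setting both brackets to zero gives the nullclines x + 0.567y = 535 and 1.45x + y = 784.
Substituting y = 784 - 1.45x into the first: x(1 - 0.567·1.45) = 535 - 0.567·784.
So x* = 90.5/0.178 = 509, and then y* = 784 - 1.45·509 = 46.4.

x* ≈ 509, y* ≈ 46.4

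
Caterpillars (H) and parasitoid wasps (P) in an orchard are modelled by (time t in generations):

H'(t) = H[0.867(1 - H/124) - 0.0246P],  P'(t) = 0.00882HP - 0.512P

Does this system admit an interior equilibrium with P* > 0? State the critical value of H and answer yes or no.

Threshold H = 58; K > 58, so yes, the predator persists.

The predator equation gives dP/dt > 0 only when H > 0.512/0.00882 = 58.
Without the predator, H → K = 124. Since 124 > 58, the predator can invade and persist.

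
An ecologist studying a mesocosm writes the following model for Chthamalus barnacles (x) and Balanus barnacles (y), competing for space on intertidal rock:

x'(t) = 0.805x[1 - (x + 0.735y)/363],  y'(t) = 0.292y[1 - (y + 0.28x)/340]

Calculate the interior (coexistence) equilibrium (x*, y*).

Setting both brackets to zero gives the nullclines x + 0.735y = 363 and 0.28x + y = 340.
Substituting y = 340 - 0.28x into the first: x(1 - 0.735·0.28) = 363 - 0.735·340.
So x* = 113/0.794 = 142, and then y* = 340 - 0.28·142 = 300.

x* ≈ 142, y* ≈ 300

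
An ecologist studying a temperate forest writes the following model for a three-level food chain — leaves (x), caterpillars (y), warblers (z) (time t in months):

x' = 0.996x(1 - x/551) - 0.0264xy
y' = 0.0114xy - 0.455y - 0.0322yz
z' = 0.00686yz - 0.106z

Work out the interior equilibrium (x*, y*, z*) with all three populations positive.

From dz/dt = 0: 0.00686y* = 0.106, so y* = 15.5.
From dx/dt = 0: 0.996(1 - x*/551) = 0.0264·15.5, giving x* = 551·(1 - 0.41) = 325.
From dy/dt = 0: 0.0114·325 - 0.455 = 0.0322z*, so z* = 3.25/0.0322 = 101.

x* ≈ 325, y* ≈ 15.5, z* ≈ 101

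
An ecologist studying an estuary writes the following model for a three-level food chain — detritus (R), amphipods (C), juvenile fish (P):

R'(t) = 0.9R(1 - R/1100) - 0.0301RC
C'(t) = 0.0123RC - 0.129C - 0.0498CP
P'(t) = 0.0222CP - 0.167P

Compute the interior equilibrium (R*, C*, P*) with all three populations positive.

From dP/dt = 0: 0.0222C* = 0.167, so C* = 7.52.
From dR/dt = 0: 0.9(1 - R*/1100) = 0.0301·7.52, giving R* = 1100·(1 - 0.252) = 823.
From dC/dt = 0: 0.0123·823 - 0.129 = 0.0498P*, so P* = 10/0.0498 = 201.

R* ≈ 823, C* ≈ 7.52, P* ≈ 201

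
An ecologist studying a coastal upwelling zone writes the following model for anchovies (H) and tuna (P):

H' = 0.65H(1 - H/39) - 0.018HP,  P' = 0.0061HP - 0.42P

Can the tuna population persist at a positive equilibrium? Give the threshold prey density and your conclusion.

Threshold H = 68.9; K < 68.9, so no, the predator goes extinct.

The predator equation gives dP/dt > 0 only when H > 0.42/0.0061 = 68.9.
Without the predator, H → K = 39. Since 39 < 68.9, the predator cannot invade.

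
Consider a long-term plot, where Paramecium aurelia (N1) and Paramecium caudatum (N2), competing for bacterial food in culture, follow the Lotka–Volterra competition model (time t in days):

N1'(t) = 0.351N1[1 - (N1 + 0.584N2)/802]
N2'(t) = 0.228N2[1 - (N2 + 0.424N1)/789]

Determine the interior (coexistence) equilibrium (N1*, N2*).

Setting both brackets to zero gives the nullclines N1 + 0.584N2 = 802 and 0.424N1 + N2 = 789.
Substituting N2 = 789 - 0.424N1 into the first: N1(1 - 0.584·0.424) = 802 - 0.584·789.
So N1* = 341/0.752 = 454, and then N2* = 789 - 0.424·454 = 597.

N1* ≈ 454, N2* ≈ 597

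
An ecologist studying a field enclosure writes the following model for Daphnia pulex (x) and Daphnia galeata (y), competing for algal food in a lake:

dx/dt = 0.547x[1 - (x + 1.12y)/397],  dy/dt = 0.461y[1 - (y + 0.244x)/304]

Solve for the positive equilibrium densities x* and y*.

Setting both brackets to zero gives the nullclines x + 1.12y = 397 and 0.244x + y = 304.
Substituting y = 304 - 0.244x into the first: x(1 - 1.12·0.244) = 397 - 1.12·304.
So x* = 56.5/0.727 = 77.8, and then y* = 304 - 0.244·77.8 = 285.

x* ≈ 77.8, y* ≈ 285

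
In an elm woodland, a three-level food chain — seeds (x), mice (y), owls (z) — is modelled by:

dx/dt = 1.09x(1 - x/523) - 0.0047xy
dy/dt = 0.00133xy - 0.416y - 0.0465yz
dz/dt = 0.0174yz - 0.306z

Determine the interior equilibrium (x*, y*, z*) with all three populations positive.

x* ≈ 483, y* ≈ 17.6, z* ≈ 4.88

From dz/dt = 0: 0.0174y* = 0.306, so y* = 17.6.
From dx/dt = 0: 1.09(1 - x*/523) = 0.0047·17.6, giving x* = 523·(1 - 0.0758) = 483.
From dy/dt = 0: 0.00133·483 - 0.416 = 0.0465z*, so z* = 0.227/0.0465 = 4.88.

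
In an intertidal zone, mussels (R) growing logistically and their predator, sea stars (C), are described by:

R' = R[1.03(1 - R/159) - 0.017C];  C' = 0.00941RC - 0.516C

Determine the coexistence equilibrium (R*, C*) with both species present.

R* ≈ 54.8, C* ≈ 39.7

From dC/dt = 0 with C > 0: 0.00941R* = 0.516, so R* = 54.8.
Substitute into dR/dt = 0: 1.03(1 - 54.8/159) = 0.017C*.
The bracket is 0.655, giving C* = 0.675/0.017 = 39.7.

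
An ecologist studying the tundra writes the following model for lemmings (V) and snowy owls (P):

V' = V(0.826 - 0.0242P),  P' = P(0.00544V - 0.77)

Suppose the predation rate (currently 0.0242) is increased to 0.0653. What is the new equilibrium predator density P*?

At the interior fixed point, setting dV/dt = 0 with V > 0 fixes P* = (prey growth rate)/(VP coefficient) — independent of the other coefficients.
With the change, P* = 0.826/0.0653 = 12.6; it falls from 34.1.

P* ≈ 12.6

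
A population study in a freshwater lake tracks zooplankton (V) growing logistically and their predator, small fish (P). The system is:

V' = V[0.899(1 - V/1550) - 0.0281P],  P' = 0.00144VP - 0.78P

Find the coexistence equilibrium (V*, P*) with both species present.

From dP/dt = 0 with P > 0: 0.00144V* = 0.78, so V* = 542.
Substitute into dV/dt = 0: 0.899(1 - 542/1550) = 0.0281P*.
The bracket is 0.651, giving P* = 0.585/0.0281 = 20.8.

V* ≈ 542, P* ≈ 20.8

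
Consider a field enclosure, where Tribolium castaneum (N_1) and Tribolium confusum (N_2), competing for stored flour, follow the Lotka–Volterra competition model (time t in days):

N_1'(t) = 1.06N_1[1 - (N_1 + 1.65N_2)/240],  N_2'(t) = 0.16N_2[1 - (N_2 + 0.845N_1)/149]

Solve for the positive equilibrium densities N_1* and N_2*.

Setting both brackets to zero gives the nullclines N_1 + 1.65N_2 = 240 and 0.845N_1 + N_2 = 149.
Substituting N_2 = 149 - 0.845N_1 into the first: N_1(1 - 1.65·0.845) = 240 - 1.65·149.
So N_1* = -5.85/-0.394 = 14.8, and then N_2* = 149 - 0.845·14.8 = 136.

N_1* ≈ 14.8, N_2* ≈ 136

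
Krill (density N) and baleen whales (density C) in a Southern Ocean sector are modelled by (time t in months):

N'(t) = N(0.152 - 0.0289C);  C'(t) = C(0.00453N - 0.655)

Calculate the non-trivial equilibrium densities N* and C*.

Set dC/dt = 0 with C > 0: 0.00453N - 0.655 = 0, so N* = 0.655/0.00453 = 145.
Set dN/dt = 0 with N > 0: 0.152 - 0.0289C = 0, so C* = 0.152/0.0289 = 5.26.

N* ≈ 145, C* ≈ 5.26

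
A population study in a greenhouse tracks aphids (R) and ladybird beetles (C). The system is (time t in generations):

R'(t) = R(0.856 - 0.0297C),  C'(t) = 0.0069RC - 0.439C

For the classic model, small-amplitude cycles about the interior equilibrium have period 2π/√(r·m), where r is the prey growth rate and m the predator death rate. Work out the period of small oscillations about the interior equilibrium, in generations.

T ≈ 10.2 generations

Here r = 0.856 and m = 0.439, so r·m = 0.376.
ω = √0.376 = 0.613 per generation, hence T = 2π/ω ≈ 10.2 generations.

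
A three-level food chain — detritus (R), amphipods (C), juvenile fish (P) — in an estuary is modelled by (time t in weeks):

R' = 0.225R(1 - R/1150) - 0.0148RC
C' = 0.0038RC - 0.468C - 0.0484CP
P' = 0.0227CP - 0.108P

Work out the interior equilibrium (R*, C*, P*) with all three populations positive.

R* ≈ 790, C* ≈ 4.76, P* ≈ 52.4

From dP/dt = 0: 0.0227C* = 0.108, so C* = 4.76.
From dR/dt = 0: 0.225(1 - R*/1150) = 0.0148·4.76, giving R* = 1150·(1 - 0.313) = 790.
From dC/dt = 0: 0.0038·790 - 0.468 = 0.0484P*, so P* = 2.53/0.0484 = 52.4.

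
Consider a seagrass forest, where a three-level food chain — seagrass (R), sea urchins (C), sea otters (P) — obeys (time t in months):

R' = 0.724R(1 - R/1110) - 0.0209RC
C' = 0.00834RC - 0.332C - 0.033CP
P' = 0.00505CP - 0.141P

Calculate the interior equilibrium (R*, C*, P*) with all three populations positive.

From dP/dt = 0: 0.00505C* = 0.141, so C* = 27.9.
From dR/dt = 0: 0.724(1 - R*/1110) = 0.0209·27.9, giving R* = 1110·(1 - 0.806) = 215.
From dC/dt = 0: 0.00834·215 - 0.332 = 0.033P*, so P* = 1.46/0.033 = 44.4.

R* ≈ 215, C* ≈ 27.9, P* ≈ 44.4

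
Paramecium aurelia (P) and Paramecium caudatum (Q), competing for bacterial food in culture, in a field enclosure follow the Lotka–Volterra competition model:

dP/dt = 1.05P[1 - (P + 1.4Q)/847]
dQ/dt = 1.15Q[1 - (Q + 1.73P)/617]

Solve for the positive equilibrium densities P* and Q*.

P* ≈ 11.8, Q* ≈ 597

Setting both brackets to zero gives the nullclines P + 1.4Q = 847 and 1.73P + Q = 617.
Substituting Q = 617 - 1.73P into the first: P(1 - 1.4·1.73) = 847 - 1.4·617.
So P* = -16.8/-1.42 = 11.8, and then Q* = 617 - 1.73·11.8 = 597.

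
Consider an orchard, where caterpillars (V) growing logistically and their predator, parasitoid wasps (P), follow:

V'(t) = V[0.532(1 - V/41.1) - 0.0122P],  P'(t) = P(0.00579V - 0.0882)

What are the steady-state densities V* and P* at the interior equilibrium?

V* ≈ 15.2, P* ≈ 27.4

From dP/dt = 0 with P > 0: 0.00579V* = 0.0882, so V* = 15.2.
Substitute into dV/dt = 0: 0.532(1 - 15.2/41.1) = 0.0122P*.
The bracket is 0.629, giving P* = 0.335/0.0122 = 27.4.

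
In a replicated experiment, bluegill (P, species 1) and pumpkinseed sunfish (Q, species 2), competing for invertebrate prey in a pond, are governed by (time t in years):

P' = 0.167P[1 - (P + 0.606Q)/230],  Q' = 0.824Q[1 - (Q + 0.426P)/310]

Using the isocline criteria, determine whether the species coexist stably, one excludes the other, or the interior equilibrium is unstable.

stable coexistence

Compare the nullcline intercepts: K1/α12 = 230/0.606 = 380 > K2 = 310; K2/α21 = 310/0.426 = 728 > K1 = 230.
Since both inequalities hold, each species can invade when rare, so the interior equilibrium is stable.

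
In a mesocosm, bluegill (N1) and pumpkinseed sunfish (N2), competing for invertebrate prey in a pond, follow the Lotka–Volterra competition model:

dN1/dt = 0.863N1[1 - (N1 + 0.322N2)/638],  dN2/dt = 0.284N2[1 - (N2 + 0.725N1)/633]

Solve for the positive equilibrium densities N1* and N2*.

N1* ≈ 566, N2* ≈ 222

Setting both brackets to zero gives the nullclines N1 + 0.322N2 = 638 and 0.725N1 + N2 = 633.
Substituting N2 = 633 - 0.725N1 into the first: N1(1 - 0.322·0.725) = 638 - 0.322·633.
So N1* = 434/0.767 = 566, and then N2* = 633 - 0.725·566 = 222.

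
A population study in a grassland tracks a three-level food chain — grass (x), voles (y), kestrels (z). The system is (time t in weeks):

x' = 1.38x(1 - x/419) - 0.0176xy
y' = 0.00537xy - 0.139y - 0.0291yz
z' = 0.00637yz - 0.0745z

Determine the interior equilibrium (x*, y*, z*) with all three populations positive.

From dz/dt = 0: 0.00637y* = 0.0745, so y* = 11.7.
From dx/dt = 0: 1.38(1 - x*/419) = 0.0176·11.7, giving x* = 419·(1 - 0.149) = 357.
From dy/dt = 0: 0.00537·357 - 0.139 = 0.0291z*, so z* = 1.78/0.0291 = 61.

x* ≈ 357, y* ≈ 11.7, z* ≈ 61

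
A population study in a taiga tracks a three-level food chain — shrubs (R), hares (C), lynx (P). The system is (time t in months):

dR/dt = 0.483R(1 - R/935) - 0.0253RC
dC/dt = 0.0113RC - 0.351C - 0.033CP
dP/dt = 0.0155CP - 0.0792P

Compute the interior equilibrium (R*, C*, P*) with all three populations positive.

From dP/dt = 0: 0.0155C* = 0.0792, so C* = 5.11.
From dR/dt = 0: 0.483(1 - R*/935) = 0.0253·5.11, giving R* = 935·(1 - 0.268) = 685.
From dC/dt = 0: 0.0113·685 - 0.351 = 0.033P*, so P* = 7.39/0.033 = 224.

R* ≈ 685, C* ≈ 5.11, P* ≈ 224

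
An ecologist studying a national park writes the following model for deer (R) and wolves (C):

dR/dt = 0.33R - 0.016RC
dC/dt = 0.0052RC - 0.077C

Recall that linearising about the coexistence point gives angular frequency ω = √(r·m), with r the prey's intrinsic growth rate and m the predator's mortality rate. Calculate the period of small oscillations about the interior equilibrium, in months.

T ≈ 39.4 months

Here r = 0.33 and m = 0.077, so r·m = 0.0254.
ω = √0.0254 = 0.159 per month, hence T = 2π/ω ≈ 39.4 months.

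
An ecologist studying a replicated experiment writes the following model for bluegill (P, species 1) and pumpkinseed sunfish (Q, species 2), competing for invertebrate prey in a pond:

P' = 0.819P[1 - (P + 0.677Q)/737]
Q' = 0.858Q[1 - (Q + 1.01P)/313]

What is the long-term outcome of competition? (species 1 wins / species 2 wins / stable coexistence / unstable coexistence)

Compare the nullcline intercepts: K1/α12 = 737/0.677 = 1090 > K2 = 313; K2/α21 = 313/1.01 = 310 < K1 = 737.
Since the inequalities point opposite ways, species 1 can invade but species 2 cannot.

species 1 excludes species 2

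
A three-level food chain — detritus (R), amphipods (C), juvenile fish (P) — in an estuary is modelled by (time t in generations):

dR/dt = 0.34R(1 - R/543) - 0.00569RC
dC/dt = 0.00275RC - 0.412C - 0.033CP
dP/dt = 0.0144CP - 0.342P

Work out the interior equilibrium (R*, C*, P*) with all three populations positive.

R* ≈ 327, C* ≈ 23.8, P* ≈ 14.8

From dP/dt = 0: 0.0144C* = 0.342, so C* = 23.8.
From dR/dt = 0: 0.34(1 - R*/543) = 0.00569·23.8, giving R* = 543·(1 - 0.397) = 327.
From dC/dt = 0: 0.00275·327 - 0.412 = 0.033P*, so P* = 0.488/0.033 = 14.8.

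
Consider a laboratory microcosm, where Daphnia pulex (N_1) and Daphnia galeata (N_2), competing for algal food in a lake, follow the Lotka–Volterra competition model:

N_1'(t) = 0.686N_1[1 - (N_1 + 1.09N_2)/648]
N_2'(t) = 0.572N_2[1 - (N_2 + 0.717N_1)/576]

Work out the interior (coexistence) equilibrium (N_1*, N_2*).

N_1* ≈ 92.3, N_2* ≈ 510

Setting both brackets to zero gives the nullclines N_1 + 1.09N_2 = 648 and 0.717N_1 + N_2 = 576.
Substituting N_2 = 576 - 0.717N_1 into the first: N_1(1 - 1.09·0.717) = 648 - 1.09·576.
So N_1* = 20.2/0.218 = 92.3, and then N_2* = 576 - 0.717·92.3 = 510.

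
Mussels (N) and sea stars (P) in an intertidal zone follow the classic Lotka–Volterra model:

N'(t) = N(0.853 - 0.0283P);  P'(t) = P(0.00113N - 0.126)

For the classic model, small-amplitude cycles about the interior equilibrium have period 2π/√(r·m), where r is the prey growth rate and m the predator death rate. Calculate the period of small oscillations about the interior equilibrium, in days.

T ≈ 19.2 days

Here r = 0.853 and m = 0.126, so r·m = 0.107.
ω = √0.107 = 0.328 per day, hence T = 2π/ω ≈ 19.2 days.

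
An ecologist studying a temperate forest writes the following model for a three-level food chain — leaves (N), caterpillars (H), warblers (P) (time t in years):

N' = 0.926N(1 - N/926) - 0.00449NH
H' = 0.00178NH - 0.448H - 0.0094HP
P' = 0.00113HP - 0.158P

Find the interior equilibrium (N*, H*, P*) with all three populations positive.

N* ≈ 298, H* ≈ 140, P* ≈ 8.81

From dP/dt = 0: 0.00113H* = 0.158, so H* = 140.
From dN/dt = 0: 0.926(1 - N*/926) = 0.00449·140, giving N* = 926·(1 - 0.678) = 298.
From dH/dt = 0: 0.00178·298 - 0.448 = 0.0094P*, so P* = 0.0828/0.0094 = 8.81.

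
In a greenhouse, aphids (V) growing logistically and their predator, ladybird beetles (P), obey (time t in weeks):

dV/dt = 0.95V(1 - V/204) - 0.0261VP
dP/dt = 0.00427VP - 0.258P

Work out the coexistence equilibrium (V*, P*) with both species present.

From dP/dt = 0 with P > 0: 0.00427V* = 0.258, so V* = 60.4.
Substitute into dV/dt = 0: 0.95(1 - 60.4/204) = 0.0261P*.
The bracket is 0.704, giving P* = 0.669/0.0261 = 25.6.

V* ≈ 60.4, P* ≈ 25.6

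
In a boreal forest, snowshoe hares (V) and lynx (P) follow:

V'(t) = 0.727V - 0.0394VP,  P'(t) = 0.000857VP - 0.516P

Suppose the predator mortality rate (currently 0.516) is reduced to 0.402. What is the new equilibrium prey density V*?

At the interior fixed point, setting dP/dt = 0 with P > 0 fixes V* = (predator death rate)/(VP coefficient) — independent of the other coefficients.
With the change, V* = 0.402/0.000857 = 469; it falls from 602.

V* ≈ 469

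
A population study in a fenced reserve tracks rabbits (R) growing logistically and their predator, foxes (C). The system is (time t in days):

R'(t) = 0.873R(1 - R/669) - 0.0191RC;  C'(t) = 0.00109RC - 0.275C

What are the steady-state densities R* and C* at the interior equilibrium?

R* ≈ 252, C* ≈ 28.5

From dC/dt = 0 with C > 0: 0.00109R* = 0.275, so R* = 252.
Substitute into dR/dt = 0: 0.873(1 - 252/669) = 0.0191C*.
The bracket is 0.623, giving C* = 0.544/0.0191 = 28.5.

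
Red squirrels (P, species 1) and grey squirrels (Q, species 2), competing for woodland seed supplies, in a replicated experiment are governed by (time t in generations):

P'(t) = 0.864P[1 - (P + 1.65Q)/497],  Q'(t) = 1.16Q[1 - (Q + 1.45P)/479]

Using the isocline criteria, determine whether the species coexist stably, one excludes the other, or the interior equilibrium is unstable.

Compare the nullcline intercepts: K1/α12 = 497/1.65 = 301 < K2 = 479; K2/α21 = 479/1.45 = 330 < K1 = 497.
Since both are reversed, neither can invade when rare; the interior point is a saddle.

unstable coexistence (outcome depends on initial conditions)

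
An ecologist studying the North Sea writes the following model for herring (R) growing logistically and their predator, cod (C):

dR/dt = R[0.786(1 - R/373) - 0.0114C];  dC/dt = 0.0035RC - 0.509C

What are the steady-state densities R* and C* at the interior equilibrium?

R* ≈ 145, C* ≈ 42.1

From dC/dt = 0 with C > 0: 0.0035R* = 0.509, so R* = 145.
Substitute into dR/dt = 0: 0.786(1 - 145/373) = 0.0114C*.
The bracket is 0.61, giving C* = 0.48/0.0114 = 42.1.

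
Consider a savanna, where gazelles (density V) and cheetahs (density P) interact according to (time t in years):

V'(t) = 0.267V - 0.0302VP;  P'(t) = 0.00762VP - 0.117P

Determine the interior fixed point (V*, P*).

V* ≈ 15.4, P* ≈ 8.84

Set dP/dt = 0 with P > 0: 0.00762V - 0.117 = 0, so V* = 0.117/0.00762 = 15.4.
Set dV/dt = 0 with V > 0: 0.267 - 0.0302P = 0, so P* = 0.267/0.0302 = 8.84.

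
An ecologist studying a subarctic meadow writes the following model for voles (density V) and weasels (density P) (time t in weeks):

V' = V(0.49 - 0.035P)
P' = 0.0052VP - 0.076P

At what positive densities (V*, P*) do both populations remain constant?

Set dP/dt = 0 with P > 0: 0.0052V - 0.076 = 0, so V* = 0.076/0.0052 = 14.6.
Set dV/dt = 0 with V > 0: 0.49 - 0.035P = 0, so P* = 0.49/0.035 = 14.

V* ≈ 14.6, P* ≈ 14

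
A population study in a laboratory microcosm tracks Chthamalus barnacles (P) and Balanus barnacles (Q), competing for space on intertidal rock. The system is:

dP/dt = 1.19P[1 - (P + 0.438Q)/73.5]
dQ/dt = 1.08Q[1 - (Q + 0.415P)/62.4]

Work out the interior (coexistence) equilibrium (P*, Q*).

Setting both brackets to zero gives the nullclines P + 0.438Q = 73.5 and 0.415P + Q = 62.4.
Substituting Q = 62.4 - 0.415P into the first: P(1 - 0.438·0.415) = 73.5 - 0.438·62.4.
So P* = 46.2/0.818 = 56.4, and then Q* = 62.4 - 0.415·56.4 = 39.

P* ≈ 56.4, Q* ≈ 39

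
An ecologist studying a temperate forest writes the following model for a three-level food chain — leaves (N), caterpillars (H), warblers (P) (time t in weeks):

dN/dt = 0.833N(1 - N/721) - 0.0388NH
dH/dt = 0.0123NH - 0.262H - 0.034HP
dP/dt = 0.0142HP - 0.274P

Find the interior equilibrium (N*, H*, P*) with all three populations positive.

From dP/dt = 0: 0.0142H* = 0.274, so H* = 19.3.
From dN/dt = 0: 0.833(1 - N*/721) = 0.0388·19.3, giving N* = 721·(1 - 0.899) = 73.
From dH/dt = 0: 0.0123·73 - 0.262 = 0.034P*, so P* = 0.636/0.034 = 18.7.

N* ≈ 73, H* ≈ 19.3, P* ≈ 18.7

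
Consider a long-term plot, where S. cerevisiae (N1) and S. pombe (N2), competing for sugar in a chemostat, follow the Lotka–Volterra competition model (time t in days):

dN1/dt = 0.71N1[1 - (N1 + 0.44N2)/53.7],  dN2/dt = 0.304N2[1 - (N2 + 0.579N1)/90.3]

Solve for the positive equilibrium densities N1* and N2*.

Setting both brackets to zero gives the nullclines N1 + 0.44N2 = 53.7 and 0.579N1 + N2 = 90.3.
Substituting N2 = 90.3 - 0.579N1 into the first: N1(1 - 0.44·0.579) = 53.7 - 0.44·90.3.
So N1* = 14/0.745 = 18.7, and then N2* = 90.3 - 0.579·18.7 = 79.4.

N1* ≈ 18.7, N2* ≈ 79.4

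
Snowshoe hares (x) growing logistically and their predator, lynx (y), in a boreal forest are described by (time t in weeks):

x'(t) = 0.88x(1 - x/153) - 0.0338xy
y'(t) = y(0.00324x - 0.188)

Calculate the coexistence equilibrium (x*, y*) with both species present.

From dy/dt = 0 with y > 0: 0.00324x* = 0.188, so x* = 58.
Substitute into dx/dt = 0: 0.88(1 - 58/153) = 0.0338y*.
The bracket is 0.621, giving y* = 0.546/0.0338 = 16.2.

x* ≈ 58, y* ≈ 16.2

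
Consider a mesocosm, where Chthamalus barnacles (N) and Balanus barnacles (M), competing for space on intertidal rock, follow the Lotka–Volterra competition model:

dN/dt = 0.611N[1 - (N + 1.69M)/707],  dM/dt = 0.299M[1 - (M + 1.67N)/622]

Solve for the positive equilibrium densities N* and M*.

N* ≈ 189, M* ≈ 307

Setting both brackets to zero gives the nullclines N + 1.69M = 707 and 1.67N + M = 622.
Substituting M = 622 - 1.67N into the first: N(1 - 1.69·1.67) = 707 - 1.69·622.
So N* = -344/-1.82 = 189, and then M* = 622 - 1.67·189 = 307.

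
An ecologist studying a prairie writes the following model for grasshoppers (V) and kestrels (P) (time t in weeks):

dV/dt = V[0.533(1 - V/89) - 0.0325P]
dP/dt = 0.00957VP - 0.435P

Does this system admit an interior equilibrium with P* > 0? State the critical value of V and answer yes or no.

The predator equation gives dP/dt > 0 only when V > 0.435/0.00957 = 45.5.
Without the predator, V → K = 89. Since 89 > 45.5, the predator can invade and persist.

Threshold V = 45.5; K > 45.5, so yes, the predator persists.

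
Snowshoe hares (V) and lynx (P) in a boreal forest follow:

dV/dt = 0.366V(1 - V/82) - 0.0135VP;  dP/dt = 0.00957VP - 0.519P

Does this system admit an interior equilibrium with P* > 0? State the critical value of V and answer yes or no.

The predator equation gives dP/dt > 0 only when V > 0.519/0.00957 = 54.2.
Without the predator, V → K = 82. Since 82 > 54.2, the predator can invade and persist.

Threshold V = 54.2; K > 54.2, so yes, the predator persists.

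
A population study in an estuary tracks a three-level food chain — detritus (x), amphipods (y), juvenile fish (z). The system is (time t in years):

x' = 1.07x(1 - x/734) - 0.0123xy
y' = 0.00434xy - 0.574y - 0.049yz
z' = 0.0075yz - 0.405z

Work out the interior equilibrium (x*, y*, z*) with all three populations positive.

x* ≈ 278, y* ≈ 54, z* ≈ 12.9

From dz/dt = 0: 0.0075y* = 0.405, so y* = 54.
From dx/dt = 0: 1.07(1 - x*/734) = 0.0123·54, giving x* = 734·(1 - 0.621) = 278.
From dy/dt = 0: 0.00434·278 - 0.574 = 0.049z*, so z* = 0.634/0.049 = 12.9.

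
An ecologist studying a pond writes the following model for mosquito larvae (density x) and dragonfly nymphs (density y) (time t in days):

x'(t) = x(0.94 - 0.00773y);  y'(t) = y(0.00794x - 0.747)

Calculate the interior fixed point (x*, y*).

Set dy/dt = 0 with y > 0: 0.00794x - 0.747 = 0, so x* = 0.747/0.00794 = 94.1.
Set dx/dt = 0 with x > 0: 0.94 - 0.00773y = 0, so y* = 0.94/0.00773 = 122.

x* ≈ 94.1, y* ≈ 122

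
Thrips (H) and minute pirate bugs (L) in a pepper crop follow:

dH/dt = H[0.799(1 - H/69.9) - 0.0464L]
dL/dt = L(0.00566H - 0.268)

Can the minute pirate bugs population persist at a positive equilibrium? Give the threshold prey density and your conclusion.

Threshold H = 47.3; K > 47.3, so yes, the predator persists.

The predator equation gives dL/dt > 0 only when H > 0.268/0.00566 = 47.3.
Without the predator, H → K = 69.9. Since 69.9 > 47.3, the predator can invade and persist.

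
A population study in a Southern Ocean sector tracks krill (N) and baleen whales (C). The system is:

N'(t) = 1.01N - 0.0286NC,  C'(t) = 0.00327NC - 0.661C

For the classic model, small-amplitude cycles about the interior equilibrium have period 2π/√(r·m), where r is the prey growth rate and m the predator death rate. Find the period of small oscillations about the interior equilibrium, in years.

Here r = 1.01 and m = 0.661, so r·m = 0.668.
ω = √0.668 = 0.817 per year, hence T = 2π/ω ≈ 7.69 years.

T ≈ 7.69 years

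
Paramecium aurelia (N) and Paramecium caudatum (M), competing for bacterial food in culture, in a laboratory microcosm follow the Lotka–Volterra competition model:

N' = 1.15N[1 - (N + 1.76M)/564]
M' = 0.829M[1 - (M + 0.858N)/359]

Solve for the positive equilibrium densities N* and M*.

Setting both brackets to zero gives the nullclines N + 1.76M = 564 and 0.858N + M = 359.
Substituting M = 359 - 0.858N into the first: N(1 - 1.76·0.858) = 564 - 1.76·359.
So N* = -67.8/-0.51 = 133, and then M* = 359 - 0.858·133 = 245.

N* ≈ 133, M* ≈ 245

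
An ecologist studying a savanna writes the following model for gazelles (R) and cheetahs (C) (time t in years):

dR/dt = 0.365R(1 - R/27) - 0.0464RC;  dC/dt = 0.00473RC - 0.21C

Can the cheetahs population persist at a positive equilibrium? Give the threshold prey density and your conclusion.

Threshold R = 44.4; K < 44.4, so no, the predator goes extinct.

The predator equation gives dC/dt > 0 only when R > 0.21/0.00473 = 44.4.
Without the predator, R → K = 27. Since 27 < 44.4, the predator cannot invade.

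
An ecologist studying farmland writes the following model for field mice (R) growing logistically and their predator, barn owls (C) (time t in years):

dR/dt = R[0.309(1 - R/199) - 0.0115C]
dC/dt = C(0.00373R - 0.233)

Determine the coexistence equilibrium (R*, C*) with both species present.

R* ≈ 62.5, C* ≈ 18.4

From dC/dt = 0 with C > 0: 0.00373R* = 0.233, so R* = 62.5.
Substitute into dR/dt = 0: 0.309(1 - 62.5/199) = 0.0115C*.
The bracket is 0.686, giving C* = 0.212/0.0115 = 18.4.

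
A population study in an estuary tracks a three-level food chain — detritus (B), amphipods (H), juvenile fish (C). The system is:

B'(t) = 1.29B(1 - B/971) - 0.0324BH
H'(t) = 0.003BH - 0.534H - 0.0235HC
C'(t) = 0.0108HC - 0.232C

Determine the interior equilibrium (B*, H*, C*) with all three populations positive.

B* ≈ 447, H* ≈ 21.5, C* ≈ 34.4

From dC/dt = 0: 0.0108H* = 0.232, so H* = 21.5.
From dB/dt = 0: 1.29(1 - B*/971) = 0.0324·21.5, giving B* = 971·(1 - 0.54) = 447.
From dH/dt = 0: 0.003·447 - 0.534 = 0.0235C*, so C* = 0.807/0.0235 = 34.4.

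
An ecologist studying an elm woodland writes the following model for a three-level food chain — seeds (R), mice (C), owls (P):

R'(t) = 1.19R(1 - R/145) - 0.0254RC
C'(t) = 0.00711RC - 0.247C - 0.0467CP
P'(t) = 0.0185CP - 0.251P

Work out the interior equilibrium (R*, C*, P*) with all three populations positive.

From dP/dt = 0: 0.0185C* = 0.251, so C* = 13.6.
From dR/dt = 0: 1.19(1 - R*/145) = 0.0254·13.6, giving R* = 145·(1 - 0.29) = 103.
From dC/dt = 0: 0.00711·103 - 0.247 = 0.0467P*, so P* = 0.485/0.0467 = 10.4.

R* ≈ 103, C* ≈ 13.6, P* ≈ 10.4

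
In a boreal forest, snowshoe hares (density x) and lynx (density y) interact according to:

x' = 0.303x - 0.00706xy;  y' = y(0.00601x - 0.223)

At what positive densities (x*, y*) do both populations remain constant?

Set dy/dt = 0 with y > 0: 0.00601x - 0.223 = 0, so x* = 0.223/0.00601 = 37.1.
Set dx/dt = 0 with x > 0: 0.303 - 0.00706y = 0, so y* = 0.303/0.00706 = 42.9.

x* ≈ 37.1, y* ≈ 42.9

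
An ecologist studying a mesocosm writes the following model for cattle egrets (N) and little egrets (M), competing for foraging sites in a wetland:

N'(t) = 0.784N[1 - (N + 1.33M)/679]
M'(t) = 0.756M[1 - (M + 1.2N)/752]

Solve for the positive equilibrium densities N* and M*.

Setting both brackets to zero gives the nullclines N + 1.33M = 679 and 1.2N + M = 752.
Substituting M = 752 - 1.2N into the first: N(1 - 1.33·1.2) = 679 - 1.33·752.
So N* = -321/-0.596 = 539, and then M* = 752 - 1.2·539 = 105.

N* ≈ 539, M* ≈ 105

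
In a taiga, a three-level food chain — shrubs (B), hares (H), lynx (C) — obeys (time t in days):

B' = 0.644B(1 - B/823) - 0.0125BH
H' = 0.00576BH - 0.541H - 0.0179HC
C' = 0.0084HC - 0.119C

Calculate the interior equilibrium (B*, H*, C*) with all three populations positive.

B* ≈ 597, H* ≈ 14.2, C* ≈ 162

From dC/dt = 0: 0.0084H* = 0.119, so H* = 14.2.
From dB/dt = 0: 0.644(1 - B*/823) = 0.0125·14.2, giving B* = 823·(1 - 0.275) = 597.
From dH/dt = 0: 0.00576·597 - 0.541 = 0.0179C*, so C* = 2.9/0.0179 = 162.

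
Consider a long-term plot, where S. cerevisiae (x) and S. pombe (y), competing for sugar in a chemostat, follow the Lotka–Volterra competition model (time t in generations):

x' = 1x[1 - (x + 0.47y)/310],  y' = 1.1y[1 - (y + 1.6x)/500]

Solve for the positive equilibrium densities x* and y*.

Setting both brackets to zero gives the nullclines x + 0.47y = 310 and 1.6x + y = 500.
Substituting y = 500 - 1.6x into the first: x(1 - 0.47·1.6) = 310 - 0.47·500.
So x* = 75/0.248 = 302, and then y* = 500 - 1.6·302 = 16.1.

x* ≈ 302, y* ≈ 16.1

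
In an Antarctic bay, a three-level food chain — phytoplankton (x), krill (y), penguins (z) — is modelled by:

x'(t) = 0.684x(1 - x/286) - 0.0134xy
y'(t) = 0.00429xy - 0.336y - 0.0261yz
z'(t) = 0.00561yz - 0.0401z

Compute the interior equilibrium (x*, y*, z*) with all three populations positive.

x* ≈ 246, y* ≈ 7.15, z* ≈ 27.6

From dz/dt = 0: 0.00561y* = 0.0401, so y* = 7.15.
From dx/dt = 0: 0.684(1 - x*/286) = 0.0134·7.15, giving x* = 286·(1 - 0.14) = 246.
From dy/dt = 0: 0.00429·246 - 0.336 = 0.0261z*, so z* = 0.719/0.0261 = 27.6.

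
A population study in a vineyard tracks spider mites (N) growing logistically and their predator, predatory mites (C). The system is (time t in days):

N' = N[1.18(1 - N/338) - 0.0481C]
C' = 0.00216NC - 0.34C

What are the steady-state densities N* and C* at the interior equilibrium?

N* ≈ 157, C* ≈ 13.1

From dC/dt = 0 with C > 0: 0.00216N* = 0.34, so N* = 157.
Substitute into dN/dt = 0: 1.18(1 - 157/338) = 0.0481C*.
The bracket is 0.534, giving C* = 0.63/0.0481 = 13.1.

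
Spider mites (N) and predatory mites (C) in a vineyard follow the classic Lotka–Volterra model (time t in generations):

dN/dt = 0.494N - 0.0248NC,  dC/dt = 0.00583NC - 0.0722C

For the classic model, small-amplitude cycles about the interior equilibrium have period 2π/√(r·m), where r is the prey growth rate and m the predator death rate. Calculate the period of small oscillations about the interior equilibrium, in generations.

T ≈ 33.3 generations

Here r = 0.494 and m = 0.0722, so r·m = 0.0357.
ω = √0.0357 = 0.189 per generation, hence T = 2π/ω ≈ 33.3 generations.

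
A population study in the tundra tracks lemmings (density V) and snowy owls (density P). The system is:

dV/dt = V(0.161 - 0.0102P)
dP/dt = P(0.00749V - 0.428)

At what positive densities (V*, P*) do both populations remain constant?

Set dP/dt = 0 with P > 0: 0.00749V - 0.428 = 0, so V* = 0.428/0.00749 = 57.1.
Set dV/dt = 0 with V > 0: 0.161 - 0.0102P = 0, so P* = 0.161/0.0102 = 15.8.

V* ≈ 57.1, P* ≈ 15.8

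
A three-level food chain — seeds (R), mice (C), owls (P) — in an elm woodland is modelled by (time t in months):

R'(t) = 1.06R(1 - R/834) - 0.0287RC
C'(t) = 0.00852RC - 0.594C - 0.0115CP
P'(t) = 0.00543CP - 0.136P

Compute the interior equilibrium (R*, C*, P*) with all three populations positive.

From dP/dt = 0: 0.00543C* = 0.136, so C* = 25.
From dR/dt = 0: 1.06(1 - R*/834) = 0.0287·25, giving R* = 834·(1 - 0.678) = 268.
From dC/dt = 0: 0.00852·268 - 0.594 = 0.0115P*, so P* = 1.69/0.0115 = 147.

R* ≈ 268, C* ≈ 25, P* ≈ 147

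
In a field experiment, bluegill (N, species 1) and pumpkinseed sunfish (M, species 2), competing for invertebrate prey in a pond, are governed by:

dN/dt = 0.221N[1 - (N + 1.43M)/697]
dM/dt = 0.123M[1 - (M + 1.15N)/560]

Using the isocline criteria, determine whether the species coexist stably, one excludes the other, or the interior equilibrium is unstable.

unstable coexistence (outcome depends on initial conditions)

Compare the nullcline intercepts: K1/α12 = 697/1.43 = 487 < K2 = 560; K2/α21 = 560/1.15 = 487 < K1 = 697.
Since both are reversed, neither can invade when rare; the interior point is a saddle.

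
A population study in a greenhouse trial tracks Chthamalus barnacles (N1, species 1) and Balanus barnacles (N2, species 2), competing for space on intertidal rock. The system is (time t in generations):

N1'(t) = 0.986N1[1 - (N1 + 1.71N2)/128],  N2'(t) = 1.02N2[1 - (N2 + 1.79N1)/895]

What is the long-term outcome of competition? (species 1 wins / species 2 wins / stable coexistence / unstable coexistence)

species 2 excludes species 1

Compare the nullcline intercepts: K1/α12 = 128/1.71 = 74.9 < K2 = 895; K2/α21 = 895/1.79 = 500 > K1 = 128.
Since the inequalities point opposite ways, species 2 can invade but species 1 cannot.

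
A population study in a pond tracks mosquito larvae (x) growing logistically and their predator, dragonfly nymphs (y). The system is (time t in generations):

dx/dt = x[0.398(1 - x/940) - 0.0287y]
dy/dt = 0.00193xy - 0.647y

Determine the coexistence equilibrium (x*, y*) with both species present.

From dy/dt = 0 with y > 0: 0.00193x* = 0.647, so x* = 335.
Substitute into dx/dt = 0: 0.398(1 - 335/940) = 0.0287y*.
The bracket is 0.643, giving y* = 0.256/0.0287 = 8.92.

x* ≈ 335, y* ≈ 8.92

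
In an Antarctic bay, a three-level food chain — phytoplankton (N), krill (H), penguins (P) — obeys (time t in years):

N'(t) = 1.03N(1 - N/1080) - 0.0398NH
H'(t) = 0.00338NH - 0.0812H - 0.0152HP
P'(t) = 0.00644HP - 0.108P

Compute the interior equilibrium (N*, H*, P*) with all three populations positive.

From dP/dt = 0: 0.00644H* = 0.108, so H* = 16.8.
From dN/dt = 0: 1.03(1 - N*/1080) = 0.0398·16.8, giving N* = 1080·(1 - 0.648) = 380.
From dH/dt = 0: 0.00338·380 - 0.0812 = 0.0152P*, so P* = 1.2/0.0152 = 79.2.

N* ≈ 380, H* ≈ 16.8, P* ≈ 79.2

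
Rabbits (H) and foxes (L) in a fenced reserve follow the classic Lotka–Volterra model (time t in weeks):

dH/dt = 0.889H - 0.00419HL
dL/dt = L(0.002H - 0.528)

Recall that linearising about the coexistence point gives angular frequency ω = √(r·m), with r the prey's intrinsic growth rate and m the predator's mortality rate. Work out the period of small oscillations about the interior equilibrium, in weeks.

T ≈ 9.17 weeks

Here r = 0.889 and m = 0.528, so r·m = 0.469.
ω = √0.469 = 0.685 per week, hence T = 2π/ω ≈ 9.17 weeks.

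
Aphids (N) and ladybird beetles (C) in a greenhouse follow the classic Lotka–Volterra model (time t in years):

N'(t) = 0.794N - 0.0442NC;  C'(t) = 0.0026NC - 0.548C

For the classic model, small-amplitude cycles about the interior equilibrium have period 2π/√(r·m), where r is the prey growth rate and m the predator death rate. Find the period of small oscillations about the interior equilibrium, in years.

T ≈ 9.53 years

Here r = 0.794 and m = 0.548, so r·m = 0.435.
ω = √0.435 = 0.66 per year, hence T = 2π/ω ≈ 9.53 years.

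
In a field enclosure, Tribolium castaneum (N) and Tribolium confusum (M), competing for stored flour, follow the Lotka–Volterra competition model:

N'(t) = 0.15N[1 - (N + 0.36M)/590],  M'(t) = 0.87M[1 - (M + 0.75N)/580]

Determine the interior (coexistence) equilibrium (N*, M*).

Setting both brackets to zero gives the nullclines N + 0.36M = 590 and 0.75N + M = 580.
Substituting M = 580 - 0.75N into the first: N(1 - 0.36·0.75) = 590 - 0.36·580.
So N* = 381/0.73 = 522, and then M* = 580 - 0.75·522 = 188.

N* ≈ 522, M* ≈ 188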